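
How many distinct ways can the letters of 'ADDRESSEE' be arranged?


Letters: 9, freq: {'A': 1, 'D': 2, 'R': 1, 'E': 3, 'S': 2}
9!/(1!×2!×1!×3!×2!) = 362880/24 = 15120

15120


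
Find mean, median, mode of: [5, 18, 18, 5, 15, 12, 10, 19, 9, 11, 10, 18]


Sorted: [5, 5, 9, 10, 10, 11, 12, 15, 18, 18, 18, 19]
Mean = 150/12 = 25/2
Median = 23/2
Freq: {5: 2, 18: 3, 15: 1, 12: 1, 10: 2, 19: 1, 9: 1, 11: 1}
Mode: [18]

Mean=25/2, Median=23/2, Mode=18


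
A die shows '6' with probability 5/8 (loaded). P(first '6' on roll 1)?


Geometric: P(X=1) = (1-p)^(k-1)×p = (3/8)^0×5/8 = 5/8

P(X=1) = 5/8 ≈ 62.50%


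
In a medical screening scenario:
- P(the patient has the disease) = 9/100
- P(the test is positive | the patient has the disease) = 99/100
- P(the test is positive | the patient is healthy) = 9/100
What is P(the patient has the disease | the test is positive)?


Using Bayes' theorem:
P(A|B) = P(B|A)·P(A) / P(B)

P(the test is positive) = 99/100 × 9/100 + 9/100 × 91/100
= 891/10000 + 819/10000 = 171/1000

P(the patient has the disease|the test is positive) = (891/10000) / (171/1000) = 99/190

P(the patient has the disease|the test is positive) = 99/190 ≈ 52.11%


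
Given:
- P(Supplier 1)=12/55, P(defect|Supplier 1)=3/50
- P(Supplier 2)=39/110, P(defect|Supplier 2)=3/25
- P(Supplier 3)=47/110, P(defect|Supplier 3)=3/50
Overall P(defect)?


P(B) = Σ P(B|Aᵢ)×P(Aᵢ)
  3/50×12/55 = 18/1375
  3/25×39/110 = 117/2750
  3/50×47/110 = 141/5500
Sum = 447/5500

P(defect) = 447/5500 ≈ 8.13%


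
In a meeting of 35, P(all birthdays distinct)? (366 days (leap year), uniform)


P(all different) = Π(366-i)/366 for i=0..34
= (366/366)×(365/366)×...×(332/366)
= 0.186502

P ≈ 0.1865 ≈ 18.65%


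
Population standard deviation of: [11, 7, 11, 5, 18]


Mean = 52/5
  (11-52/5)²=9/25
  (7-52/5)²=289/25
  (11-52/5)²=9/25
  (5-52/5)²=729/25
  (18-52/5)²=1444/25
Σ(x-μ)² = 496/5
σ² = (496/5)/5 = 496/25

σ = √(496/25) ≈ 4.4542


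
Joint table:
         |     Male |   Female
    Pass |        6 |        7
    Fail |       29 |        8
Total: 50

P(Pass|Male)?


P(Pass|Male) = 6/(6+29) = 6/35

P = 6/35 ≈ 17.14%


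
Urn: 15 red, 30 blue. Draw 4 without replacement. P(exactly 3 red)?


Hypergeometric: C(15,3)×C(30,1)/C(45,4)
= 455×30/148995 = 130/1419

P(X=3) = 130/1419 ≈ 9.16%


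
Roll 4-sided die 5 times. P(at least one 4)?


P(no 4)^5 = (3/4)^5 = 243/1024
P(≥1) = 1 - 243/1024 = 781/1024

P = 781/1024 ≈ 76.27%


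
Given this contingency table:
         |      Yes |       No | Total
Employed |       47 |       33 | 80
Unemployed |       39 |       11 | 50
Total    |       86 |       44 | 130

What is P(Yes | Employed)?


P(Yes | Employed) = 47/(47+33) = 47/80

P(Yes|Employed) = 47/80 ≈ 58.75%


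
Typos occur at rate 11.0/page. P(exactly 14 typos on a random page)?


Poisson(λ=11.0): P(X=14) = e^(-λ)×λ^k/k!
= e^(-11.0) × 11.0^14 / 14!
≈ 1.670170079e-05 × 3.79749833583e+14 / 87178291200 ≈ 0.072753

P(X=14) ≈ 0.072753 ≈ 7.28%


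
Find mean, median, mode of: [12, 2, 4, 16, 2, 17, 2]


Sorted: [2, 2, 2, 4, 12, 16, 17]
Mean = 55/7
Median = 4
Freq: {12: 1, 2: 3, 4: 1, 16: 1, 17: 1}
Mode: [2]

Mean=55/7, Median=4, Mode=2


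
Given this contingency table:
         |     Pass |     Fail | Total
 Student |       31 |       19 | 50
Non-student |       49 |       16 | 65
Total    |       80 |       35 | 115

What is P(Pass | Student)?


P(Pass | Student) = 31/(31+19) = 31/50

P(Pass|Student) = 31/50 ≈ 62.00%


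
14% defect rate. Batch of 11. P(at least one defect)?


P(all good) = (43/50)^11 = 929293739471222707/4882812500000000000
P(≥1 defect) = 3953518760528777293/4882812500000000000

P = 3953518760528777293/4882812500000000000 ≈ 80.97%


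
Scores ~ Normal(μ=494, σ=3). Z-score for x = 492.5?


z = (x - μ)/σ = (492.5 - 494)/3 = -0.5

z = -0.5


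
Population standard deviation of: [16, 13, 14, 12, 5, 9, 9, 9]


Mean = 87/8
  (16-87/8)²=1681/64
  (13-87/8)²=289/64
  (14-87/8)²=625/64
  (12-87/8)²=81/64
  (5-87/8)²=2209/64
  (9-87/8)²=225/64
  (9-87/8)²=225/64
  (9-87/8)²=225/64
Σ(x-μ)² = 695/8
σ² = (695/8)/8 = 695/64

σ = √(695/64) ≈ 3.2954


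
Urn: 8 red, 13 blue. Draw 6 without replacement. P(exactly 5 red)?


Hypergeometric: C(8,5)×C(13,1)/C(21,6)
= 56×13/54264 = 13/969

P(X=5) = 13/969 ≈ 1.34%


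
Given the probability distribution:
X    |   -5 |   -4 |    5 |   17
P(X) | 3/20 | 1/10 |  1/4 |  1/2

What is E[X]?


E[X] = Σ x·P(X=x)
= (-5)×(3/20) + (-4)×(1/10) + (5)×(1/4) + (17)×(1/2)
= 43/5

E[X] = 43/5


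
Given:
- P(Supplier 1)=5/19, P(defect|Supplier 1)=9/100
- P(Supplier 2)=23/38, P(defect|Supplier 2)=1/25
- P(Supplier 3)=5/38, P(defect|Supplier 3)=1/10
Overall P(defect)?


P(B) = Σ P(B|Aᵢ)×P(Aᵢ)
  9/100×5/19 = 9/380
  1/25×23/38 = 23/950
  1/10×5/38 = 1/76
Sum = 29/475

P(defect) = 29/475 ≈ 6.11%


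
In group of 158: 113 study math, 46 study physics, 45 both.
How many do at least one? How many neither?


|A∪B| = 113+46-45 = 114
Neither = 158-114 = 44

At least one: 114; Neither: 44


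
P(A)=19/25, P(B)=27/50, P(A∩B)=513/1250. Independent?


P(A)×P(B) = 513/1250
P(A∩B) = 513/1250
Equal ✓ → Independent

Yes, independent


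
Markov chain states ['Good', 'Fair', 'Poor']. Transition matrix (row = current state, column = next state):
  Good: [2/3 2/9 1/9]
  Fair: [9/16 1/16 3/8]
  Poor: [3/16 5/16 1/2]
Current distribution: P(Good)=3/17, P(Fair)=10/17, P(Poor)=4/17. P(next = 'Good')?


P(next=Good) = Σᵢ P(now=i)×P(i→Good)
= 3/17×2/3 + 10/17×9/16 + 4/17×3/16
= 2/17 + 45/136 + 3/68 = 67/136

P = 67/136 ≈ 0.4926


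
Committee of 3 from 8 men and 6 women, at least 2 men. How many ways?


Count by #men:
  2M,1W: C(8,2)×C(6,1)=168
  3M,0W: C(8,3)×C(6,0)=56
Total = 224

224


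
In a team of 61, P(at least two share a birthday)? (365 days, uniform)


P(all different) = Π(365-i)/365 for i=0..60
= 0.004911
P(match) = 1 - 0.004911 = 0.995089

P ≈ 0.9951 ≈ 99.51%


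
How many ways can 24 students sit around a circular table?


Circular arrangements of 24 distinct objects: fix one position to break rotational symmetry.
(n-1)! = 23! = 25852016738884976640000

25852016738884976640000


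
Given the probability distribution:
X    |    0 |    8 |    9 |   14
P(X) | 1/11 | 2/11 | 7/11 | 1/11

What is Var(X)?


E[X] = 93/11
E[X²] = 81
Var(X) = E[X²] - (E[X])² = 81 - 8649/121 = 1152/121

Var(X) = 1152/121 ≈ 9.5207


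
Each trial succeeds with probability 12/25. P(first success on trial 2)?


Geometric: P(X=2) = (1-p)^(k-1)×p = (13/25)^1×12/25 = 156/625

P(X=2) = 156/625 ≈ 24.96%


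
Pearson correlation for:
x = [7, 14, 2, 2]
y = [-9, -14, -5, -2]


n=4, Σx=25, Σy=-30, Σxy=-273, Σx²=253, Σy²=306
r = (4×(-273) - 25×(-30))/√((4×253 - 25²)(4×306 - (-30)²))
= -342/√(387×324) = -342/√125388 ≈ -342/354.1017 ≈ -0.9658

r ≈ -0.9658


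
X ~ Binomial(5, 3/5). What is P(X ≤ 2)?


P(X ≤ 2) = Σ P(X=i) for i=0..2
P(X=0) = 32/3125
P(X=1) = 48/625
P(X=2) = 144/625
Sum = 992/3125

P(X ≤ 2) = 992/3125 ≈ 31.74%


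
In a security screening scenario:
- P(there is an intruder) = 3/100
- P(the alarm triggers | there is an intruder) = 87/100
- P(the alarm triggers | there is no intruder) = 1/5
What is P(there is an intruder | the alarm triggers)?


Using Bayes' theorem:
P(A|B) = P(B|A)·P(A) / P(B)

P(the alarm triggers) = 87/100 × 3/100 + 1/5 × 97/100
= 261/10000 + 97/500 = 2201/10000

P(there is an intruder|the alarm triggers) = (261/10000) / (2201/10000) = 261/2201

P(there is an intruder|the alarm triggers) = 261/2201 ≈ 11.86%


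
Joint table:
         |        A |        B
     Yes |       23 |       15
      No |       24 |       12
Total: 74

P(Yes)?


P(Yes) = (23+15)/74 = 38/74 = 19/37

P(Yes) = 19/37 ≈ 51.35%


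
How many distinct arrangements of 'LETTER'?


Letters: 6, freq: {'L': 1, 'E': 2, 'T': 2, 'R': 1}
6!/(1!×2!×2!×1!) = 720/4 = 180

180


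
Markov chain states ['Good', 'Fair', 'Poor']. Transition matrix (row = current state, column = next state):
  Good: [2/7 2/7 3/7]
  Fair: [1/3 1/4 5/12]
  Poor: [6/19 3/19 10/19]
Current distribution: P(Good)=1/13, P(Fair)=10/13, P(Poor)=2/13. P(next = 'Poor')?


P(next=Poor) = Σᵢ P(now=i)×P(i→Poor)
= 1/13×3/7 + 10/13×5/12 + 2/13×10/19
= 3/91 + 25/78 + 20/247 = 4507/10374

P = 4507/10374 ≈ 0.4345


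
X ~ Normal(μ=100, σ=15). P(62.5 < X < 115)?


z₁=(62.5-100)/15=-2.5, z₂=(115-100)/15=1.0
P = Φ(1.0) - Φ(-2.5) = 0.841345 - 0.006210 = 0.835135 ≈ 0.8351

P(62.5 < X < 115) ≈ 0.8351


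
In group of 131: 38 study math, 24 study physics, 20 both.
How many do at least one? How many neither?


|A∪B| = 38+24-20 = 42
Neither = 131-42 = 89

At least one: 42; Neither: 89


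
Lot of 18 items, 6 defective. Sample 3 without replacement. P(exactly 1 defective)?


Hypergeometric: C(6,1)×C(12,2)/C(18,3)
= 6×66/816 = 33/68

P(X=1) = 33/68 ≈ 48.53%


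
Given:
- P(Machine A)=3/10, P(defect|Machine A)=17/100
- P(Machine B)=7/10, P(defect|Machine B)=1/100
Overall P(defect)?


P(B) = Σ P(B|Aᵢ)×P(Aᵢ)
  17/100×3/10 = 51/1000
  1/100×7/10 = 7/1000
Sum = 29/500

P(defect) = 29/500 ≈ 5.80%


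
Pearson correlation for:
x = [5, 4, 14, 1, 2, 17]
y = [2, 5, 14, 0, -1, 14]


n=6, Σx=43, Σy=34, Σxy=462, Σx²=531, Σy²=422
r = (6×462 - 43×34)/√((6×531 - 43²)(6×422 - 34²))
= 1310/√(1337×1376) = 1310/√1839712 ≈ 1310/1356.3598 ≈ 0.9658

r ≈ 0.9658


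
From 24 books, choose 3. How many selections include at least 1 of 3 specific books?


Complement: C(24,3) - C(21,3) = 2024 - 1330 = 694

694


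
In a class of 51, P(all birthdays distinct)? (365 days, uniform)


P(all different) = Π(365-i)/365 for i=0..50
= (365/365)×(364/365)×...×(315/365)
= 0.025568

P ≈ 0.0256 ≈ 2.56%


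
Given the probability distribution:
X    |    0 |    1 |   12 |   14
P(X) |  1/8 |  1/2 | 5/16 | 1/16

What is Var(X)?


E[X] = 41/8
E[X²] = 231/4
Var(X) = E[X²] - (E[X])² = 231/4 - 1681/64 = 2015/64

Var(X) = 2015/64 ≈ 31.4844


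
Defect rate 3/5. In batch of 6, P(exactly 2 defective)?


Binomial: P(X=2) = C(6,2)×p^2×(1-p)^4
= 15 × 9/25 × 16/625 = 432/3125

P(X=2) = 432/3125 ≈ 13.82%


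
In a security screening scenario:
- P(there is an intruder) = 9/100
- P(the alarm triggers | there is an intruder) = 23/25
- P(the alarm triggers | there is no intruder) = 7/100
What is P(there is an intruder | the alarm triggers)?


Using Bayes' theorem:
P(A|B) = P(B|A)·P(A) / P(B)

P(the alarm triggers) = 23/25 × 9/100 + 7/100 × 91/100
= 207/2500 + 637/10000 = 293/2000

P(there is an intruder|the alarm triggers) = (207/2500) / (293/2000) = 828/1465

P(there is an intruder|the alarm triggers) = 828/1465 ≈ 56.52%


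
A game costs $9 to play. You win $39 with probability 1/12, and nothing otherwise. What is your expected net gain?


E[gain] = (39-9)×1/12 + (-9)×11/12
= 5/2 - 33/4 = -23/4

Expected net gain = $-23/4 ≈ $-5.75


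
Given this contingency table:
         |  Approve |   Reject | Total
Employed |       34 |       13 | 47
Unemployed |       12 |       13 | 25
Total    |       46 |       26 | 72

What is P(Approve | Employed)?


P(Approve | Employed) = 34/(34+13) = 34/47

P(Approve|Employed) = 34/47 ≈ 72.34%


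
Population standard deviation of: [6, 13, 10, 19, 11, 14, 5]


Mean = 78/7
  (6-78/7)²=1296/49
  (13-78/7)²=169/49
  (10-78/7)²=64/49
  (19-78/7)²=3025/49
  (11-78/7)²=1/49
  (14-78/7)²=400/49
  (5-78/7)²=1849/49
Σ(x-μ)² = 972/7
σ² = (972/7)/7 = 972/49

σ = √(972/49) ≈ 4.4538


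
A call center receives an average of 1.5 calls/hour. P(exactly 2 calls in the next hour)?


Poisson(λ=1.5): P(X=2) = e^(-λ)×λ^k/k!
= e^(-1.5) × 1.5^2 / 2!
≈ 0.2231301601 × 2.25 / 2 ≈ 0.251021

P(X=2) ≈ 0.251021 ≈ 25.10%


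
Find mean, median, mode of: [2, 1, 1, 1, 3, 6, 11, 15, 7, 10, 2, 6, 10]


Sorted: [1, 1, 1, 2, 2, 3, 6, 6, 7, 10, 10, 11, 15]
Mean = 75/13
Median = 6
Freq: {2: 2, 1: 3, 3: 1, 6: 2, 11: 1, 15: 1, 7: 1, 10: 2}
Mode: [1]

Mean=75/13, Median=6, Mode=1


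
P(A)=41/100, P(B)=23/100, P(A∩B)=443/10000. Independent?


P(A)×P(B) = 943/10000
P(A∩B) = 443/10000
Not equal → NOT independent

No, not independent


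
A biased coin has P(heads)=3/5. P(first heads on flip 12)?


Geometric: P(X=12) = (1-p)^(k-1)×p = (2/5)^11×3/5 = 6144/244140625

P(X=12) = 6144/244140625 ≈ 0.00%


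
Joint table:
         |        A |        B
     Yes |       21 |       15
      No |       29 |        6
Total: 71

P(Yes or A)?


P(Yes∨A) = P(Yes) + P(A) - P(Yes∧A)
= (36 + 50 - 21)/71 = 65/71

P = 65/71 ≈ 91.55%


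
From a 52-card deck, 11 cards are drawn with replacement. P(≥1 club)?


P(not a club) = 39/52 = 3/4
P(none in 11 draws) = (3/4)^11 = 177147/4194304
P(≥1 club) = 1 - 177147/4194304 = 4017157/4194304

P = 4017157/4194304 ≈ 95.78%


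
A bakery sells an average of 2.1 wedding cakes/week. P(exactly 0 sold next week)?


Poisson(λ=2.1): P(X=0) = e^(-λ)×λ^k/k!
= e^(-2.1) × 2.1^0 / 0!
≈ 0.1224564283 × 1 / 1 ≈ 0.122456

P(X=0) ≈ 0.122456 ≈ 12.25%


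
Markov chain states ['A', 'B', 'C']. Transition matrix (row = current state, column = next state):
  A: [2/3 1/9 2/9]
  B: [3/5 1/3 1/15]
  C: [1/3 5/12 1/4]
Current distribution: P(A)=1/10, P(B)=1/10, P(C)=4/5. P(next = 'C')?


P(next=C) = Σᵢ P(now=i)×P(i→C)
= 1/10×2/9 + 1/10×1/15 + 4/5×1/4
= 1/45 + 1/150 + 1/5 = 103/450

P = 103/450 ≈ 0.2289


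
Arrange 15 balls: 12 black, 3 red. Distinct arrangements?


15!/(12!×3!) = 455

455


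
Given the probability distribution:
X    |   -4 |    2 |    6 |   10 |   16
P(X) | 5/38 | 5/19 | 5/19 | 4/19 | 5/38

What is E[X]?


E[X] = Σ x·P(X=x)
= (-4)×(5/38) + (2)×(5/19) + (6)×(5/19) + (10)×(4/19) + (16)×(5/38)
= 110/19

E[X] = 110/19


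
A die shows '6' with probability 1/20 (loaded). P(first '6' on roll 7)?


Geometric: P(X=7) = (1-p)^(k-1)×p = (19/20)^6×1/20 = 47045881/1280000000

P(X=7) = 47045881/1280000000 ≈ 3.68%


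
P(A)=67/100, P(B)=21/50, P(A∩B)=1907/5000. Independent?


P(A)×P(B) = 1407/5000
P(A∩B) = 1907/5000
Not equal → NOT independent

No, not independent


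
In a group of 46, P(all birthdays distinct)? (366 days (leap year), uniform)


P(all different) = Π(366-i)/366 for i=0..45
= (366/366)×(365/366)×...×(321/366)
= 0.052187

P ≈ 0.0522 ≈ 5.22%


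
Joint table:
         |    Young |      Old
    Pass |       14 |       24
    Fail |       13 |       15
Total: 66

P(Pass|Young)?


P(Pass|Young) = 14/(14+13) = 14/27

P = 14/27 ≈ 51.85%


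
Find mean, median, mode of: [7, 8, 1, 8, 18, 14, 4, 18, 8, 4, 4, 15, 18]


Sorted: [1, 4, 4, 4, 7, 8, 8, 8, 14, 15, 18, 18, 18]
Mean = 127/13
Median = 8
Freq: {7: 1, 8: 3, 1: 1, 18: 3, 14: 1, 4: 3, 15: 1}
Mode: [4, 8, 18]

Mean=127/13, Median=8, Mode=[4, 8, 18]


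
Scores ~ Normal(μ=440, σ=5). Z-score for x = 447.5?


z = (x - μ)/σ = (447.5 - 440)/5 = 1.5

z = 1.5


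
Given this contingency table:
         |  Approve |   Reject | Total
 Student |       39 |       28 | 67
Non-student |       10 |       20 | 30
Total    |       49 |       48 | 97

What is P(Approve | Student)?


P(Approve | Student) = 39/(39+28) = 39/67

P(Approve|Student) = 39/67 ≈ 58.21%


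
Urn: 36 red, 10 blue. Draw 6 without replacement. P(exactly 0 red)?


Hypergeometric: C(36,0)×C(10,6)/C(46,6)
= 1×210/9366819 = 10/446039

P(X=0) = 10/446039 ≈ 0.00%


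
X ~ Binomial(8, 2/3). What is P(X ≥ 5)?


P(X ≥ 5) = Σ P(X=i) for i=5..8
P(X=5) = 1792/6561
P(X=6) = 1792/6561
P(X=7) = 1024/6561
P(X=8) = 256/6561
Sum = 4864/6561

P(X ≥ 5) = 4864/6561 ≈ 74.14%


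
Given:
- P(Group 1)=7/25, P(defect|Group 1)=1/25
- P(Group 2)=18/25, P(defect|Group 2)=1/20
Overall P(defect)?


P(B) = Σ P(B|Aᵢ)×P(Aᵢ)
  1/25×7/25 = 7/625
  1/20×18/25 = 9/250
Sum = 59/1250

P(defect) = 59/1250 ≈ 4.72%


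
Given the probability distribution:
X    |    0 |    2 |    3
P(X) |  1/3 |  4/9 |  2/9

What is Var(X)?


E[X] = 14/9
E[X²] = 34/9
Var(X) = E[X²] - (E[X])² = 34/9 - 196/81 = 110/81

Var(X) = 110/81 ≈ 1.3580


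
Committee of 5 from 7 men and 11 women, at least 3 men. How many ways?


Count by #men:
  3M,2W: C(7,3)×C(11,2)=1925
  4M,1W: C(7,4)×C(11,1)=385
  5M,0W: C(7,5)×C(11,0)=21
Total = 2331

2331


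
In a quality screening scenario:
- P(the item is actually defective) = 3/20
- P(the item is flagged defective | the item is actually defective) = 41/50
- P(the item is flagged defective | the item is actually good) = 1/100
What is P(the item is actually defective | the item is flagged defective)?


Using Bayes' theorem:
P(A|B) = P(B|A)·P(A) / P(B)

P(the item is flagged defective) = 41/50 × 3/20 + 1/100 × 17/20
= 123/1000 + 17/2000 = 263/2000

P(the item is actually defective|the item is flagged defective) = (123/1000) / (263/2000) = 246/263

P(the item is actually defective|the item is flagged defective) = 246/263 ≈ 93.54%


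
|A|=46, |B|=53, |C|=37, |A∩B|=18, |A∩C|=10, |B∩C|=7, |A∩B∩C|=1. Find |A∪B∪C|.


|A∪B∪C| = 46+53+37-18-10-7+1 = 102

|A∪B∪C| = 102


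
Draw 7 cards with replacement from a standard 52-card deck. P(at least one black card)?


P(not a black card) = 26/52 = 1/2
P(none in 7 draws) = (1/2)^7 = 1/128
P(≥1 black card) = 1 - 1/128 = 127/128

P = 127/128 ≈ 99.22%


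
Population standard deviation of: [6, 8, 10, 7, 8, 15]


Mean = 54/6 = 9
  (6-9)²=9
  (8-9)²=1
  (10-9)²=1
  (7-9)²=4
  (8-9)²=1
  (15-9)²=36
Σ(x-μ)² = 52
σ² = 52/6 = 26/3

σ = √(26/3) ≈ 2.9439


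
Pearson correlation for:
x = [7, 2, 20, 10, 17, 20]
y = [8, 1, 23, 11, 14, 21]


n=6, Σx=76, Σy=78, Σxy=1286, Σx²=1242, Σy²=1352
r = (6×1286 - 76×78)/√((6×1242 - 76²)(6×1352 - 78²))
= 1788/√(1676×2028) = 1788/√3398928 ≈ 1788/1843.6182 ≈ 0.9698

r ≈ 0.9698


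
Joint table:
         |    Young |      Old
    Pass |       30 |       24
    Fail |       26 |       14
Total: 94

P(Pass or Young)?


P(Pass∨Young) = P(Pass) + P(Young) - P(Pass∧Young)
= (54 + 56 - 30)/94 = 80/94 = 40/47

P = 40/47 ≈ 85.11%


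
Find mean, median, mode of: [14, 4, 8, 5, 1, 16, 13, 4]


Sorted: [1, 4, 4, 5, 8, 13, 14, 16]
Mean = 65/8
Median = 13/2
Freq: {14: 1, 4: 2, 8: 1, 5: 1, 1: 1, 16: 1, 13: 1}
Mode: [4]

Mean=65/8, Median=13/2, Mode=4


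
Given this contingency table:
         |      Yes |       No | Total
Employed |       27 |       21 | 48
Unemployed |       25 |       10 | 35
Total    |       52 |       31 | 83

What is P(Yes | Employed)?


P(Yes | Employed) = 27/(27+21) = 27/48 = 9/16

P(Yes|Employed) = 9/16 ≈ 56.25%


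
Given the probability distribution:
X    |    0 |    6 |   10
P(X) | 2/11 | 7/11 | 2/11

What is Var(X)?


E[X] = 62/11
E[X²] = 452/11
Var(X) = E[X²] - (E[X])² = 452/11 - 3844/121 = 1128/121

Var(X) = 1128/121 ≈ 9.3223


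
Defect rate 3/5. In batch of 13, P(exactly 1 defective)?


Binomial: P(X=1) = C(13,1)×p^1×(1-p)^12
= 13 × 3/5 × 4096/244140625 = 159744/1220703125

P(X=1) = 159744/1220703125 ≈ 0.01%


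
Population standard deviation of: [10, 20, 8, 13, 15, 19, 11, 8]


Mean = 104/8 = 13
  (10-13)²=9
  (20-13)²=49
  (8-13)²=25
  (13-13)²=0
  (15-13)²=4
  (19-13)²=36
  (11-13)²=4
  (8-13)²=25
Σ(x-μ)² = 152
σ² = 152/8 = 19

σ = √(19) ≈ 4.3589


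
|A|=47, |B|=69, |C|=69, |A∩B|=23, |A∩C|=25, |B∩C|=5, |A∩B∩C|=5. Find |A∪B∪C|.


|A∪B∪C| = 47+69+69-23-25-5+5 = 137

|A∪B∪C| = 137


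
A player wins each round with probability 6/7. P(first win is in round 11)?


Geometric: P(X=11) = (1-p)^(k-1)×p = (1/7)^10×6/7 = 6/1977326743

P(X=11) = 6/1977326743 ≈ 0.00%


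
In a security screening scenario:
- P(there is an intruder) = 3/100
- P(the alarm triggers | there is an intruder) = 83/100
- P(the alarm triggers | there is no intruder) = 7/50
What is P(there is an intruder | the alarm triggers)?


Using Bayes' theorem:
P(A|B) = P(B|A)·P(A) / P(B)

P(the alarm triggers) = 83/100 × 3/100 + 7/50 × 97/100
= 249/10000 + 679/5000 = 1607/10000

P(there is an intruder|the alarm triggers) = (249/10000) / (1607/10000) = 249/1607

P(there is an intruder|the alarm triggers) = 249/1607 ≈ 15.49%


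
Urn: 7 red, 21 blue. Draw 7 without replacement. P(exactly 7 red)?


Hypergeometric: C(7,7)×C(21,0)/C(28,7)
= 1×1/1184040 = 1/1184040

P(X=7) = 1/1184040 ≈ 0.00%


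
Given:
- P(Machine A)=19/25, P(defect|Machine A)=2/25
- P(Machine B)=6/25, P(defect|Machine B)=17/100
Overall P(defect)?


P(B) = Σ P(B|Aᵢ)×P(Aᵢ)
  2/25×19/25 = 38/625
  17/100×6/25 = 51/1250
Sum = 127/1250

P(defect) = 127/1250 ≈ 10.16%


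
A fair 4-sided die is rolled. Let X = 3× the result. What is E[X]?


E[die] = (1+4)/2 = 5/2
E[X] = 3 × 5/2 = 15/2

E[X] = 15/2


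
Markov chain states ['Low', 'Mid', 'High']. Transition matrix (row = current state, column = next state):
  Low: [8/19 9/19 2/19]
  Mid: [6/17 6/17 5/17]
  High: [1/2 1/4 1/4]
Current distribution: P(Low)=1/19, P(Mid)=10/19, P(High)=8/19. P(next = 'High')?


P(next=High) = Σᵢ P(now=i)×P(i→High)
= 1/19×2/19 + 10/19×5/17 + 8/19×1/4
= 2/361 + 50/323 + 2/19 = 1630/6137

P = 1630/6137 ≈ 0.2656


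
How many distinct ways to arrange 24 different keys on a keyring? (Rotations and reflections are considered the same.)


Free circular arrangements: rotations and reflections both identified.
(n-1)!/2 = 23!/2 = 25852016738884976640000/2 = 12926008369442488320000

12926008369442488320000


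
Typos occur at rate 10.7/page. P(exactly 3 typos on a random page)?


Poisson(λ=10.7): P(X=3) = e^(-λ)×λ^k/k!
= e^(-10.7) × 10.7^3 / 3!
≈ 2.254493791e-05 × 1225.043 / 6 ≈ 0.004603

P(X=3) ≈ 0.004603 ≈ 0.46%


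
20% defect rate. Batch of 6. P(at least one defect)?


P(all good) = (4/5)^6 = 4096/15625
P(≥1 defect) = 11529/15625

P = 11529/15625 ≈ 73.79%


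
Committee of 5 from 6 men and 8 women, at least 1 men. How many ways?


Count by #men:
  1M,4W: C(6,1)×C(8,4)=420
  2M,3W: C(6,2)×C(8,3)=840
  3M,2W: C(6,3)×C(8,2)=560
  4M,1W: C(6,4)×C(8,1)=120
  5M,0W: C(6,5)×C(8,0)=6
Total = 1946

1946


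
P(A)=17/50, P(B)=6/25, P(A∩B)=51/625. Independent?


P(A)×P(B) = 51/625
P(A∩B) = 51/625
Equal ✓ → Independent

Yes, independent


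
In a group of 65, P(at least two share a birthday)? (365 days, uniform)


P(all different) = Π(365-i)/365 for i=0..64
= 0.002317
P(match) = 1 - 0.002317 = 0.997683

P ≈ 0.9977 ≈ 99.77%


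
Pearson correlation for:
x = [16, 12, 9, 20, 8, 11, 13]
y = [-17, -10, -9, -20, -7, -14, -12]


n=7, Σx=89, Σy=-89, Σxy=-1239, Σx²=1235, Σy²=1259
r = (7×(-1239) - 89×(-89))/√((7×1235 - 89²)(7×1259 - (-89)²))
= -752/√(724×892) = -752/√645808 ≈ -752/803.6218 ≈ -0.9358

r ≈ -0.9358


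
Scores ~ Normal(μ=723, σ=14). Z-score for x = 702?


z = (x - μ)/σ = (702 - 723)/14 = -1.5

z = -1.5


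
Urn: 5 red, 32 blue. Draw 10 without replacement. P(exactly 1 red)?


Hypergeometric: C(5,1)×C(32,9)/C(37,10)
= 5×28048800/348330136 = 19500/48433

P(X=1) = 19500/48433 ≈ 40.26%


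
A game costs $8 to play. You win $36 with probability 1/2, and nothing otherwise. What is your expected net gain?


E[gain] = (36-8)×1/2 + (-8)×1/2
= 14 - 4 = 10

Expected net gain = $10 ≈ $10.00


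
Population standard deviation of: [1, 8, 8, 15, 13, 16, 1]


Mean = 62/7
  (1-62/7)²=3025/49
  (8-62/7)²=36/49
  (8-62/7)²=36/49
  (15-62/7)²=1849/49
  (13-62/7)²=841/49
  (16-62/7)²=2500/49
  (1-62/7)²=3025/49
Σ(x-μ)² = 1616/7
σ² = (1616/7)/7 = 1616/49

σ = √(1616/49) ≈ 5.7428


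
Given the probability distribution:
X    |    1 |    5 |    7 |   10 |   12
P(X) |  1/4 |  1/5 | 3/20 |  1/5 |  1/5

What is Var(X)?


E[X] = 67/10
E[X²] = 307/5
Var(X) = E[X²] - (E[X])² = 307/5 - 4489/100 = 1651/100

Var(X) = 1651/100 ≈ 16.5100


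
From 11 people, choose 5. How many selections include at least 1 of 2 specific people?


Complement: C(11,5) - C(9,5) = 462 - 126 = 336

336


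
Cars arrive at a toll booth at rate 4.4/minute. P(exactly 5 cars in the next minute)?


Poisson(λ=4.4): P(X=5) = e^(-λ)×λ^k/k!
= e^(-4.4) × 4.4^5 / 5!
≈ 0.0122773399 × 1649.16224 / 120 ≈ 0.168728

P(X=5) ≈ 0.168728 ≈ 16.87%


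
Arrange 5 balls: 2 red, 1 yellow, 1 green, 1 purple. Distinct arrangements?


5!/(2!×1!×1!×1!) = 60

60


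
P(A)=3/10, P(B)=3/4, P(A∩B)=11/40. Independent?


P(A)×P(B) = 9/40
P(A∩B) = 11/40
Not equal → NOT independent

No, not independent


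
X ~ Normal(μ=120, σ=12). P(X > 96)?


z = (96-120)/12 = -2.0
P(X > 96) = 1 - P(Z ≤ -2.0) = 1 - 0.0228 = 0.9772

P(X > 96) ≈ 0.9772


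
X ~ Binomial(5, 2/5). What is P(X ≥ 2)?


P(X ≥ 2) = Σ P(X=i) for i=2..5
P(X=2) = 216/625
P(X=3) = 144/625
P(X=4) = 48/625
P(X=5) = 32/3125
Sum = 2072/3125

P(X ≥ 2) = 2072/3125 ≈ 66.30%


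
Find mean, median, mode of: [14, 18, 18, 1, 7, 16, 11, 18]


Sorted: [1, 7, 11, 14, 16, 18, 18, 18]
Mean = 103/8
Median = 15
Freq: {14: 1, 18: 3, 1: 1, 7: 1, 16: 1, 11: 1}
Mode: [18]

Mean=103/8, Median=15, Mode=18


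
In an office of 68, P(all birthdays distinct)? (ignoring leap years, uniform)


P(all different) = Π(365-i)/365 for i=0..67
= (365/365)×(364/365)×...×(298/365)
= 0.001274

P ≈ 0.0013 ≈ 0.13%


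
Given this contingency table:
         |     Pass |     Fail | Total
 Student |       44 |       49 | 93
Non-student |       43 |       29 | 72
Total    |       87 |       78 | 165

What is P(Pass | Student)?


P(Pass | Student) = 44/(44+49) = 44/93

P(Pass|Student) = 44/93 ≈ 47.31%


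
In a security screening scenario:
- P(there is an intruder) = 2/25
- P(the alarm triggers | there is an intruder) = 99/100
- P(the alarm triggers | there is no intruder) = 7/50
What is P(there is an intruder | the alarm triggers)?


Using Bayes' theorem:
P(A|B) = P(B|A)·P(A) / P(B)

P(the alarm triggers) = 99/100 × 2/25 + 7/50 × 23/25
= 99/1250 + 161/1250 = 26/125

P(there is an intruder|the alarm triggers) = (99/1250) / (26/125) = 99/260

P(there is an intruder|the alarm triggers) = 99/260 ≈ 38.08%


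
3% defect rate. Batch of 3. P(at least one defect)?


P(all good) = (97/100)^3 = 912673/1000000
P(≥1 defect) = 87327/1000000

P = 87327/1000000 ≈ 8.73%


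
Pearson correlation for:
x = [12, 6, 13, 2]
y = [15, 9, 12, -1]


n=4, Σx=33, Σy=35, Σxy=388, Σx²=353, Σy²=451
r = (4×388 - 33×35)/√((4×353 - 33²)(4×451 - 35²))
= 397/√(323×579) = 397/√187017 ≈ 397/432.4546 ≈ 0.9180

r ≈ 0.9180


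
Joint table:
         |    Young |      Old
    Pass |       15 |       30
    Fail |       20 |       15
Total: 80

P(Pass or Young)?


P(Pass∨Young) = P(Pass) + P(Young) - P(Pass∧Young)
= (45 + 35 - 15)/80 = 65/80 = 13/16

P = 13/16 ≈ 81.25%


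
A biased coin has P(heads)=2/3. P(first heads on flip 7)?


Geometric: P(X=7) = (1-p)^(k-1)×p = (1/3)^6×2/3 = 2/2187

P(X=7) = 2/2187 ≈ 0.09%


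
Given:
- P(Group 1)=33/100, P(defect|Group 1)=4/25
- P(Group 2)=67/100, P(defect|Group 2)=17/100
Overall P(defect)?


P(B) = Σ P(B|Aᵢ)×P(Aᵢ)
  4/25×33/100 = 33/625
  17/100×67/100 = 1139/10000
Sum = 1667/10000

P(defect) = 1667/10000 ≈ 16.67%


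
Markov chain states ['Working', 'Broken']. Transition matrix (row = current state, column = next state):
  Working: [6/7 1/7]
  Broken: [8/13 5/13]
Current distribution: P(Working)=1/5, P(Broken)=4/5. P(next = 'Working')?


P(next=Working) = Σᵢ P(now=i)×P(i→Working)
= 1/5×6/7 + 4/5×8/13
= 6/35 + 32/65 = 302/455

P = 302/455 ≈ 0.6637


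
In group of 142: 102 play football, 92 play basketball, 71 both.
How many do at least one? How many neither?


|A∪B| = 102+92-71 = 123
Neither = 142-123 = 19

At least one: 123; Neither: 19


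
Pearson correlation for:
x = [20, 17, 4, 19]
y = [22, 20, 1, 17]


n=4, Σx=60, Σy=60, Σxy=1107, Σx²=1066, Σy²=1174
r = (4×1107 - 60×60)/√((4×1066 - 60²)(4×1174 - 60²))
= 828/√(664×1096) = 828/√727744 ≈ 828/853.0791 ≈ 0.9706

r ≈ 0.9706


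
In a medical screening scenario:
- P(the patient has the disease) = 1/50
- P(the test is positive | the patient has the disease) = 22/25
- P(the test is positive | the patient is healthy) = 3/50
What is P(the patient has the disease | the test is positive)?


Using Bayes' theorem:
P(A|B) = P(B|A)·P(A) / P(B)

P(the test is positive) = 22/25 × 1/50 + 3/50 × 49/50
= 11/625 + 147/2500 = 191/2500

P(the patient has the disease|the test is positive) = (11/625) / (191/2500) = 44/191

P(the patient has the disease|the test is positive) = 44/191 ≈ 23.04%


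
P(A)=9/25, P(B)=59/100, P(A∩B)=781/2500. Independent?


P(A)×P(B) = 531/2500
P(A∩B) = 781/2500
Not equal → NOT independent

No, not independent


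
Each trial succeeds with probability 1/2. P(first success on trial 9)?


Geometric: P(X=9) = (1-p)^(k-1)×p = (1/2)^8×1/2 = 1/512

P(X=9) = 1/512 ≈ 0.20%


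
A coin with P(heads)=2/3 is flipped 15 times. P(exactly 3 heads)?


Binomial: P(X=3) = C(15,3)×p^3×(1-p)^12
= 455 × 8/27 × 1/531441 = 3640/14348907

P(X=3) = 3640/14348907 ≈ 0.03%


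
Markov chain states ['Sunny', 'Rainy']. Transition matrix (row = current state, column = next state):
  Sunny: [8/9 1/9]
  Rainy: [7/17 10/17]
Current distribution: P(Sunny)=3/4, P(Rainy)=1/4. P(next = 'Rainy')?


P(next=Rainy) = Σᵢ P(now=i)×P(i→Rainy)
= 3/4×1/9 + 1/4×10/17
= 1/12 + 5/34 = 47/204

P = 47/204 ≈ 0.2304


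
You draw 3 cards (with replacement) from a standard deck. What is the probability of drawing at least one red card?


P(not a red card) = 26/52 = 1/2
P(none in 3 draws) = (1/2)^3 = 1/8
P(≥1 red card) = 1 - 1/8 = 7/8

P = 7/8 ≈ 87.50%


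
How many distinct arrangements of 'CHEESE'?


Letters: 6, freq: {'C': 1, 'H': 1, 'E': 3, 'S': 1}
6!/(1!×1!×3!×1!) = 720/6 = 120

120


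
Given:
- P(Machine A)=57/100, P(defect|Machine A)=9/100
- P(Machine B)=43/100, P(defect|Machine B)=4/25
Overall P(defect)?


P(B) = Σ P(B|Aᵢ)×P(Aᵢ)
  9/100×57/100 = 513/10000
  4/25×43/100 = 43/625
Sum = 1201/10000

P(defect) = 1201/10000 ≈ 12.01%


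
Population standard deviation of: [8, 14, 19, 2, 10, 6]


Mean = 59/6
  (8-59/6)²=121/36
  (14-59/6)²=625/36
  (19-59/6)²=3025/36
  (2-59/6)²=2209/36
  (10-59/6)²=1/36
  (6-59/6)²=529/36
Σ(x-μ)² = 1085/6
σ² = (1085/6)/6 = 1085/36

σ = √(1085/36) ≈ 5.4899


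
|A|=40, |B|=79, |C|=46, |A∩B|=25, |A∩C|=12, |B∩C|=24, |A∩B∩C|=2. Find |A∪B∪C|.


|A∪B∪C| = 40+79+46-25-12-24+2 = 106

|A∪B∪C| = 106


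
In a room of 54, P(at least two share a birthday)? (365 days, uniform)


P(all different) = Π(365-i)/365 for i=0..53
= 0.016123
P(match) = 1 - 0.016123 = 0.983877

P ≈ 0.9839 ≈ 98.39%


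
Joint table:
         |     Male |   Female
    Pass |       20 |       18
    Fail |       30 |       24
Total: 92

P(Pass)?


P(Pass) = (20+18)/92 = 38/92 = 19/46

P(Pass) = 19/46 ≈ 41.30%


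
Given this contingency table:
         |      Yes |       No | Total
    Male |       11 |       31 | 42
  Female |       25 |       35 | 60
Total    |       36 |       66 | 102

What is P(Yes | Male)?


P(Yes | Male) = 11/(11+31) = 11/42

P(Yes|Male) = 11/42 ≈ 26.19%


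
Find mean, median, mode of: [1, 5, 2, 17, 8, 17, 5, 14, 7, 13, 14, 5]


Sorted: [1, 2, 5, 5, 5, 7, 8, 13, 14, 14, 17, 17]
Mean = 108/12 = 9
Median = 15/2
Freq: {1: 1, 5: 3, 2: 1, 17: 2, 8: 1, 14: 2, 7: 1, 13: 1}
Mode: [5]

Mean=9, Median=15/2, Mode=5


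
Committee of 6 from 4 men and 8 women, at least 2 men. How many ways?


Count by #men:
  2M,4W: C(4,2)×C(8,4)=420
  3M,3W: C(4,3)×C(8,3)=224
  4M,2W: C(4,4)×C(8,2)=28
Total = 672

672


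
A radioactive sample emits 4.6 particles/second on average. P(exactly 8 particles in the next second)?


Poisson(λ=4.6): P(X=8) = e^(-λ)×λ^k/k!
= e^(-4.6) × 4.6^8 / 8!
≈ 0.01005183574 × 200476.122319 / 40320 ≈ 0.049979

P(X=8) ≈ 0.049979 ≈ 5.00%


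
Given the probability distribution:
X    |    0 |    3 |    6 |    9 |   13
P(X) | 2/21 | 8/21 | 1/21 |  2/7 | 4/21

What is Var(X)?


E[X] = 136/21
E[X²] = 1270/21
Var(X) = E[X²] - (E[X])² = 1270/21 - 18496/441 = 8174/441

Var(X) = 8174/441 ≈ 18.5351


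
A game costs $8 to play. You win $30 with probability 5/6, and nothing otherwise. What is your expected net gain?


E[gain] = (30-8)×5/6 + (-8)×1/6
= 55/3 - 4/3 = 17

Expected net gain = $17 ≈ $17.00


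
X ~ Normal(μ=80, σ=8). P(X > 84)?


z = (84-80)/8 = 0.5
P(X > 84) = 1 - P(Z ≤ 0.5) = 1 - 0.6915 = 0.3085

P(X > 84) ≈ 0.3085


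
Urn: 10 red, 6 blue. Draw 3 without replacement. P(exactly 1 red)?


Hypergeometric: C(10,1)×C(6,2)/C(16,3)
= 10×15/560 = 15/56

P(X=1) = 15/56 ≈ 26.79%


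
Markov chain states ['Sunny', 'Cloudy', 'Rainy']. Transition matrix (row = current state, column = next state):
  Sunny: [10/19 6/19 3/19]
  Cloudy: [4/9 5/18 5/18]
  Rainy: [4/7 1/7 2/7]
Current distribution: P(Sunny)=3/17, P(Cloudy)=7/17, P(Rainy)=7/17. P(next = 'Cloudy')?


P(next=Cloudy) = Σᵢ P(now=i)×P(i→Cloudy)
= 3/17×6/19 + 7/17×5/18 + 7/17×1/7
= 18/323 + 35/306 + 1/17 = 1331/5814

P = 1331/5814 ≈ 0.2289


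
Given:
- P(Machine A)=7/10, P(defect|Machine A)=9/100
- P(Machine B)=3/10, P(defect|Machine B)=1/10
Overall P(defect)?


P(B) = Σ P(B|Aᵢ)×P(Aᵢ)
  9/100×7/10 = 63/1000
  1/10×3/10 = 3/100
Sum = 93/1000

P(defect) = 93/1000 ≈ 9.30%


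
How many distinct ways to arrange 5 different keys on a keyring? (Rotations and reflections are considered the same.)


Free circular arrangements: rotations and reflections both identified.
(n-1)!/2 = 4!/2 = 24/2 = 12

12


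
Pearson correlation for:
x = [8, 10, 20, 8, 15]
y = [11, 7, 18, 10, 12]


n=5, Σx=61, Σy=58, Σxy=778, Σx²=853, Σy²=738
r = (5×778 - 61×58)/√((5×853 - 61²)(5×738 - 58²))
= 352/√(544×326) = 352/√177344 ≈ 352/421.1223 ≈ 0.8359

r ≈ 0.8359


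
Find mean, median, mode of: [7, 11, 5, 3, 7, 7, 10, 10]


Sorted: [3, 5, 7, 7, 7, 10, 10, 11]
Mean = 60/8 = 15/2
Median = 7
Freq: {7: 3, 11: 1, 5: 1, 3: 1, 10: 2}
Mode: [7]

Mean=15/2, Median=7, Mode=7


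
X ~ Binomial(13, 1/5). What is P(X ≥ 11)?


P(X ≥ 11) = Σ P(X=i) for i=11..13
P(X=11) = 1248/1220703125
P(X=12) = 52/1220703125
P(X=13) = 1/1220703125
Sum = 1301/1220703125

P(X ≥ 11) = 1301/1220703125 ≈ 0.00%


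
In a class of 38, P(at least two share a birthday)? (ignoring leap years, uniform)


P(all different) = Π(365-i)/365 for i=0..37
= 0.135932
P(match) = 1 - 0.135932 = 0.864068

P ≈ 0.8641 ≈ 86.41%


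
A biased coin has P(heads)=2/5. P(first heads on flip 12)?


Geometric: P(X=12) = (1-p)^(k-1)×p = (3/5)^11×2/5 = 354294/244140625

P(X=12) = 354294/244140625 ≈ 0.15%


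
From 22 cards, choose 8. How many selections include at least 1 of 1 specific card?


Complement: C(22,8) - C(21,8) = 319770 - 203490 = 116280

116280


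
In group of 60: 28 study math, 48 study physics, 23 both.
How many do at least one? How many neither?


|A∪B| = 28+48-23 = 53
Neither = 60-53 = 7

At least one: 53; Neither: 7


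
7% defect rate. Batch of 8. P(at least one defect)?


P(all good) = (93/100)^8 = 5595818096650401/10000000000000000
P(≥1 defect) = 4404181903349599/10000000000000000

P = 4404181903349599/10000000000000000 ≈ 44.04%


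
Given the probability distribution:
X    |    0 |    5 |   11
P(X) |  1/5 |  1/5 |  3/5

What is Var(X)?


E[X] = 38/5
E[X²] = 388/5
Var(X) = E[X²] - (E[X])² = 388/5 - 1444/25 = 496/25

Var(X) = 496/25 ≈ 19.8400


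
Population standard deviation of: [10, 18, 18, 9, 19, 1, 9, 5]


Mean = 89/8
  (10-89/8)²=81/64
  (18-89/8)²=3025/64
  (18-89/8)²=3025/64
  (9-89/8)²=289/64
  (19-89/8)²=3969/64
  (1-89/8)²=6561/64
  (9-89/8)²=289/64
  (5-89/8)²=2401/64
Σ(x-μ)² = 2455/8
σ² = (2455/8)/8 = 2455/64

σ = √(2455/64) ≈ 6.1935


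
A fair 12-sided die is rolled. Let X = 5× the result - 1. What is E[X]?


E[die] = (1+12)/2 = 13/2
E[X] = 5×13/2 - 1 = 63/2

E[X] = 63/2


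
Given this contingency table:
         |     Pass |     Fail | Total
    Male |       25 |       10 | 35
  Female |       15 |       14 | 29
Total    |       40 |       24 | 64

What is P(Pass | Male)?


P(Pass | Male) = 25/(25+10) = 25/35 = 5/7

P(Pass|Male) = 5/7 ≈ 71.43%


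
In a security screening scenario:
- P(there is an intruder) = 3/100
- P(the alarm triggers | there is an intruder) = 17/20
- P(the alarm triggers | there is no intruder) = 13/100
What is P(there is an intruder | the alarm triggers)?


Using Bayes' theorem:
P(A|B) = P(B|A)·P(A) / P(B)

P(the alarm triggers) = 17/20 × 3/100 + 13/100 × 97/100
= 51/2000 + 1261/10000 = 379/2500

P(there is an intruder|the alarm triggers) = (51/2000) / (379/2500) = 255/1516

P(there is an intruder|the alarm triggers) = 255/1516 ≈ 16.82%


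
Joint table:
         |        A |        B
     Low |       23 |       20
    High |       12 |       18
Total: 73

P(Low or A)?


P(Low∨A) = P(Low) + P(A) - P(Low∧A)
= (43 + 35 - 23)/73 = 55/73

P = 55/73 ≈ 75.34%


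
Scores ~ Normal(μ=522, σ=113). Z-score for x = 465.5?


z = (x - μ)/σ = (465.5 - 522)/113 = -0.5

z = -0.5


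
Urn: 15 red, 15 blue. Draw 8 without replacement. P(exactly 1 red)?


Hypergeometric: C(15,1)×C(15,7)/C(30,8)
= 15×6435/5852925 = 11/667

P(X=1) = 11/667 ≈ 1.65%


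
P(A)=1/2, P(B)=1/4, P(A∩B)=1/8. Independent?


P(A)×P(B) = 1/8
P(A∩B) = 1/8
Equal ✓ → Independent

Yes, independent


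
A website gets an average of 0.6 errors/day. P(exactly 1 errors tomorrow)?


Poisson(λ=0.6): P(X=1) = e^(-λ)×λ^k/k!
= e^(-0.6) × 0.6^1 / 1!
≈ 0.5488116361 × 0.6 / 1 ≈ 0.329287

P(X=1) ≈ 0.329287 ≈ 32.93%


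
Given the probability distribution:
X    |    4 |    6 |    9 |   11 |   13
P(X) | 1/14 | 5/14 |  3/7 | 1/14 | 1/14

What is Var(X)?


E[X] = 8
E[X²] = 486/7
Var(X) = E[X²] - (E[X])² = 486/7 - 64 = 38/7

Var(X) = 38/7 ≈ 5.4286


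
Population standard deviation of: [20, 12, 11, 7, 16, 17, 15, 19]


Mean = 117/8
  (20-117/8)²=1849/64
  (12-117/8)²=441/64
  (11-117/8)²=841/64
  (7-117/8)²=3721/64
  (16-117/8)²=121/64
  (17-117/8)²=361/64
  (15-117/8)²=9/64
  (19-117/8)²=1225/64
Σ(x-μ)² = 1071/8
σ² = (1071/8)/8 = 1071/64

σ = √(1071/64) ≈ 4.0908


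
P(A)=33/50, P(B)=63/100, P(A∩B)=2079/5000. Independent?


P(A)×P(B) = 2079/5000
P(A∩B) = 2079/5000
Equal ✓ → Independent

Yes, independent


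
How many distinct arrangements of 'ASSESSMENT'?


Letters: 10, freq: {'A': 1, 'S': 4, 'E': 2, 'M': 1, 'N': 1, 'T': 1}
10!/(1!×4!×2!×1!×1!×1!) = 3628800/48 = 75600

75600


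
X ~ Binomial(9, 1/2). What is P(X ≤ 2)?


P(X ≤ 2) = Σ P(X=i) for i=0..2
P(X=0) = 1/512
P(X=1) = 9/512
P(X=2) = 9/128
Sum = 23/256

P(X ≤ 2) = 23/256 ≈ 8.98%


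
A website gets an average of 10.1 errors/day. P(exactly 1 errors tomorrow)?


Poisson(λ=10.1): P(X=1) = e^(-λ)×λ^k/k!
= e^(-10.1) × 10.1^1 / 1!
≈ 4.107955523e-05 × 10.1 / 1 ≈ 0.000415

P(X=1) ≈ 0.000415 ≈ 0.04%


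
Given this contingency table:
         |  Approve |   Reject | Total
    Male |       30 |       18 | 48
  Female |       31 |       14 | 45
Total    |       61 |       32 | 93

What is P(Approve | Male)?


P(Approve | Male) = 30/(30+18) = 30/48 = 5/8

P(Approve|Male) = 5/8 ≈ 62.50%
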